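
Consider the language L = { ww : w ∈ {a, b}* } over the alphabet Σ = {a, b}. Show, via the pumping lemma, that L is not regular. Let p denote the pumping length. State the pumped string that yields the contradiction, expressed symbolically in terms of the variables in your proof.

Toward a contradiction, assume L is regular with pumping length p.
Take w = a^p b^p a^p b^p = uu where u = a^pb^p; then w ∈ L and |w| = 4p ≥ p.
Write w = xyz as guaranteed by the lemma, with |xy| ≤ p and |y| > 0.
Because |xy| ≤ p and w begins with p copies of a, we have y = a^k with 1 ≤ k ≤ p.
Pump with i = 2: xy^2z = a^{p+k} b^p a^p b^p, of length 4p+k. Suppose this equals vv. The string starts with a and ends with b, so v does too; thus the boundary between the two copies of v is a b→a transition. There is exactly one such transition, at position 2p+k, so |v| = 2p+k and |vv| = 4p+2k ≠ 4p+k since k ≥ 1. So xy^2z ∉ L.
This is a contradiction; hence L is not regular.

a^{p+k} b^p a^p b^p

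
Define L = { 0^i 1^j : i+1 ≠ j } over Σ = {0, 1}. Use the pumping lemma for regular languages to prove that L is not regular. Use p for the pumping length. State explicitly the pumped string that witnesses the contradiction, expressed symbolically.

0^{p+p!} 1^{p+p!+1}

Suppose for contradiction that L is regular, and let p be the pumping length.
Choose w = 0^p 1^{p+p!+1}. Since p ≠ (p+p!+1)-1 = p+p!, w ∈ L; and |w| ≥ p.
The pumping lemma gives a decomposition w = xyz where |xy| ≤ p and |y| > 0.
The first p characters of w are 0's, so xy (and hence y) consists only of 0's. Write y = 0^k, 1 ≤ k ≤ p.
Since 1 ≤ k ≤ p, k divides p!; set t = 1 + p!/k. Then xy^t z has p + (p!/k)·k = p + p! copies of 0. Now the 0-count is p+p! and (1-count)-1 = (p+p!+1)-1 = p+p!, so i+1 ≠ j fails. So xy^t z = 0^{p+p!} 1^{p+p!+1} ∉ L.
This is a contradiction; hence L is not regular.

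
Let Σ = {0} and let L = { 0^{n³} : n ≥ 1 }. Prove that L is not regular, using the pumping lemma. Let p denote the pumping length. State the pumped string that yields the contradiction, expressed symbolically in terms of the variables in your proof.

0^{p³+k}

Assume L is regular; let p be its pumping constant.
Take w = 0^{p³} ∈ L with |w| = p³ ≥ p.
The pumping lemma gives a decomposition w = xyz where |xy| ≤ p and |y| ≥ 1.
Then y = 0^k for some k with 1 ≤ k ≤ p.
Pump with i = 2: xy^2z = 0^{p³+k}. Since 1 ≤ k ≤ p, p³ < p³+k ≤ p³+p < p³+3p²+3p+1 = (p+1)³, so p³+k is not a perfect cube. So xy^2z ∉ L.
This is a contradiction; hence L is not regular.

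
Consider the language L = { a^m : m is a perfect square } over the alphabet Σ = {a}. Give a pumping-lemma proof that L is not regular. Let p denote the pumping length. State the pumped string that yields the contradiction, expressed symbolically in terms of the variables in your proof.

Toward a contradiction, assume L is regular with pumping length p.
Take w = a^{p²} ∈ L with |w| = p² ≥ p.
The pumping lemma gives a decomposition w = xyz where |xy| ≤ p and |y| > 0.
Then y = a^k for some k with 1 ≤ k ≤ p.
Pump with i = 2: xy^2z = a^{p²+k}. Since 1 ≤ k ≤ p, p² < p²+k ≤ p²+p < (p+1)², so p²+k lies strictly between consecutive squares and is not a perfect square. So xy^2z ∉ L.
Contradiction. Therefore L is not regular.

a^{p²+k}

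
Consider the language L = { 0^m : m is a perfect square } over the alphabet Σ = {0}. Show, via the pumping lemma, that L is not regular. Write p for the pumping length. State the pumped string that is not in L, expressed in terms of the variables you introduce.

Suppose for contradiction that L is regular, and let p be the pumping length.
Take w = 0^{p²} ∈ L with |w| = p² ≥ p.
By the pumping lemma, w = xyz with |xy| ≤ p and |y| > 0.
Then y = 0^k for some k with 1 ≤ k ≤ p.
Pump with i = 2: xy^2z = 0^{p²+k}. Since 1 ≤ k ≤ p, p² < p²+k ≤ p²+p < (p+1)², so p²+k lies strictly between consecutive squares and is not a perfect square. So xy^2z ∉ L.
This contradicts the pumping lemma, so L is not regular.

0^{p²+k}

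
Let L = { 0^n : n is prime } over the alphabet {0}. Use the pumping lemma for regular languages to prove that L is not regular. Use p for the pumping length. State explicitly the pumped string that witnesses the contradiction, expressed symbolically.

Toward a contradiction, assume L is regular with pumping length p.
Let q be a prime with q ≥ p+2 (infinitely many primes exist), and take w = 0^q ∈ L with |w| = q ≥ p.
The pumping lemma gives a decomposition w = xyz where |xy| ≤ p and y is nonempty.
Then y = 0^k for some k with 1 ≤ k ≤ p.
Since 1 ≤ k ≤ p, |xz| = q-k. Pump with i = q+1: |xy^{q+1}z| = (q-k)+(q+1)k = q+qk = q(1+k), which is composite (both factors ≥ 2). So xy^{q+1}z = 0^{q(1+k)} ∉ L.
This contradicts the pumping lemma, so L is not regular.

0^{q(1+k)}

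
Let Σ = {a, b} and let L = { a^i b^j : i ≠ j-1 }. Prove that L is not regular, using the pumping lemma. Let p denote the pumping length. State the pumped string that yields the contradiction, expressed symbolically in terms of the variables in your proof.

Suppose for contradiction that L is regular, and let p be the pumping length.
Choose w = a^p b^{p+p!+1}. Since p ≠ (p+p!+1)-1 = p+p!, w ∈ L; and |w| ≥ p.
Write w = xyz as guaranteed by the lemma, with |xy| ≤ p and y is nonempty.
Because |xy| ≤ p and w begins with p copies of a, we have y = a^k with 1 ≤ k ≤ p.
Since 1 ≤ k ≤ p, k divides p!; set t = 1 + p!/k. Then xy^t z has p + (p!/k)·k = p + p! copies of a. Now the a-count is p+p! and (b-count)-1 = (p+p!+1)-1 = p+p!, so i ≠ j-1 fails. So xy^t z = a^{p+p!} b^{p+p!+1} ∉ L.
Contradiction. Therefore L is not regular.

a^{p+p!} b^{p+p!+1}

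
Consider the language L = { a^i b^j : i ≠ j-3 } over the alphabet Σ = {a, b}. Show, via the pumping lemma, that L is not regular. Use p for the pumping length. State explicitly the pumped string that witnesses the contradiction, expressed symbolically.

Assume L is regular; let p be its pumping constant.
Choose w = a^p b^{p+p!+3}. Since p ≠ (p+p!+3)-3 = p+p!, w ∈ L; and |w| ≥ p.
By the pumping lemma, w = xyz with |xy| ≤ p and |y| ≥ 1.
Because |xy| ≤ p and w begins with p copies of a, we have y = a^k with 1 ≤ k ≤ p.
Since 1 ≤ k ≤ p, k divides p!; set t = 1 + p!/k. Then xy^t z has p + (p!/k)·k = p + p! copies of a. Now the a-count is p+p! and (b-count)-3 = (p+p!+3)-3 = p+p!, so i ≠ j-3 fails. So xy^t z = a^{p+p!} b^{p+p!+3} ∉ L.
This is a contradiction; hence L is not regular.

a^{p+p!} b^{p+p!+3}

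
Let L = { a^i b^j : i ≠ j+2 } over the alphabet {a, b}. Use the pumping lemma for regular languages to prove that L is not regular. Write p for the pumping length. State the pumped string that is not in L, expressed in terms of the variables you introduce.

a^{p+p!} b^{p+p!-2}

Assume L is regular; let p be its pumping constant.
Choose w = a^p b^{p+p!-2}. Since p ≠ (p+p!-2)+2 = p+p!, w ∈ L; and |w| ≥ p.
The pumping lemma gives a decomposition w = xyz where |xy| ≤ p and |y| ≥ 1.
Because |xy| ≤ p and w begins with p copies of a, we have y = a^k with 1 ≤ k ≤ p.
Since 1 ≤ k ≤ p, k divides p!; set t = 1 + p!/k. Then xy^t z has p + (p!/k)·k = p + p! copies of a. Now the a-count is p+p! and (b-count)+2 = (p+p!-2)+2 = p+p!, so i ≠ j+2 fails. So xy^t z = a^{p+p!} b^{p+p!-2} ∉ L.
This contradicts the pumping lemma, so L is not regular.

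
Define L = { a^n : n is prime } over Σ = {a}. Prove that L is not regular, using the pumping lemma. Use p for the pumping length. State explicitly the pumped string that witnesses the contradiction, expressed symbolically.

a^{q(1+k)}

Suppose for contradiction that L is regular, and let p be the pumping length.
Let q be a prime with q ≥ p+2 (infinitely many primes exist), and take w = a^q ∈ L with |w| = q ≥ p.
By the pumping lemma, w = xyz with |xy| ≤ p and y is nonempty.
Then y = a^k for some k with 1 ≤ k ≤ p.
Since 1 ≤ k ≤ p, |xz| = q-k. Pump with i = q+1: |xy^{q+1}z| = (q-k)+(q+1)k = q+qk = q(1+k), which is composite (both factors ≥ 2). So xy^{q+1}z = a^{q(1+k)} ∉ L.
Contradiction. Therefore L is not regular.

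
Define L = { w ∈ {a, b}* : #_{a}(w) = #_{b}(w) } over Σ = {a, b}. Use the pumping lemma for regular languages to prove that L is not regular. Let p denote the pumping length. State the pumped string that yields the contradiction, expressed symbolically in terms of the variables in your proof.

a^{p+k} b^p

Suppose for contradiction that L is regular, and let p be the pumping length.
Choose w = a^p b^p ∈ L with |w| = 2p ≥ p.
By the pumping lemma, w = xyz with |xy| ≤ p and y is nonempty.
The first p characters of w are a's, so xy (and hence y) consists only of a's. Write y = a^k, 1 ≤ k ≤ p.
Pump with i = 2: xy^2z = a^{p+k} b^p has p+k occurrences of a but only p of b. Since k ≥ 1 the counts differ, so xy^2z ∉ L.
This is a contradiction; hence L is not regular.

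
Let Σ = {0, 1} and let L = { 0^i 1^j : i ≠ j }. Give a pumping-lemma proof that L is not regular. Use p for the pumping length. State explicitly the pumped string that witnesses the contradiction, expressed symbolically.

Toward a contradiction, assume L is regular with pumping length p.
Choose w = 0^p 1^{p+p!}. Since p ≠ p+p!, w ∈ L; and |w| ≥ p.
Write w = xyz as guaranteed by the lemma, with |xy| ≤ p and |y| > 0.
Since the first p symbols of w are all 0's and |xy| ≤ p, y lies entirely in the leading 0-block: y = 0^k for some k with 1 ≤ k ≤ p.
Since 1 ≤ k ≤ p, k divides p!; set t = 1 + p!/k. Then xy^t z has p + (p!/k)·k = p + p! copies of 0. Now the 0-count equals the 1-count, so i ≠ j fails. So xy^t z = 0^{p+p!} 1^{p+p!} ∉ L.
Contradiction. Therefore L is not regular.

0^{p+p!} 1^{p+p!}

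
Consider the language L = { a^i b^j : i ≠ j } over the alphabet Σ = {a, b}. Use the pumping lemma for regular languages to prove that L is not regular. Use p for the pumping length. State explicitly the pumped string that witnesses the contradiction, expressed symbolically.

Assume L is regular. Let p be the pumping length given by the pumping lemma.
Choose w = a^p b^{p+p!}. Since p ≠ p+p!, w ∈ L; and |w| ≥ p.
The pumping lemma gives a decomposition w = xyz where |xy| ≤ p and |y| ≥ 1.
The first p characters of w are a's, so xy (and hence y) consists only of a's. Write y = a^k, 1 ≤ k ≤ p.
Since 1 ≤ k ≤ p, k divides p!; set t = 1 + p!/k. Then xy^t z has p + (p!/k)·k = p + p! copies of a. Now the a-count equals the b-count, so i ≠ j fails. So xy^t z = a^{p+p!} b^{p+p!} ∉ L.
This contradicts the pumping lemma, so L is not regular.

a^{p+p!} b^{p+p!}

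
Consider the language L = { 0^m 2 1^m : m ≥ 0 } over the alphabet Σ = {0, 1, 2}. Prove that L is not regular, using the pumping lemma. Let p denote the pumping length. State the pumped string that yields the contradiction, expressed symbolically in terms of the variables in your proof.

0^{p+k} 2 1^p

Assume L is regular. Let p be the pumping length given by the pumping lemma.
Take w = 0^p 2 1^p ∈ L with |w| = 2p+1 ≥ p.
The pumping lemma gives a decomposition w = xyz where |xy| ≤ p and |y| > 0.
Because |xy| ≤ p and w begins with p copies of 0, we have y = 0^k with 1 ≤ k ≤ p.
Pump with i = 2: xy^2z = 0^{p+k} 2 1^p, which would require p+k = p. But k ≥ 1, so xy^2z ∉ L.
This is a contradiction; hence L is not regular.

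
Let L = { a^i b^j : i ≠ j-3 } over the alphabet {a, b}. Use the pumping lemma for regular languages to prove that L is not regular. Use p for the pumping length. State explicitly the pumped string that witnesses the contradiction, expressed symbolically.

a^{p+p!} b^{p+p!+3}

Suppose for contradiction that L is regular, and let p be the pumping length.
Choose w = a^p b^{p+p!+3}. Since p ≠ (p+p!+3)-3 = p+p!, w ∈ L; and |w| ≥ p.
By the pumping lemma, w = xyz with |xy| ≤ p and |y| > 0.
Because |xy| ≤ p and w begins with p copies of a, we have y = a^k with 1 ≤ k ≤ p.
Since 1 ≤ k ≤ p, k divides p!; set t = 1 + p!/k. Then xy^t z has p + (p!/k)·k = p + p! copies of a. Now the a-count is p+p! and (b-count)-3 = (p+p!+3)-3 = p+p!, so i ≠ j-3 fails. So xy^t z = a^{p+p!} b^{p+p!+3} ∉ L.
This is a contradiction; hence L is not regular.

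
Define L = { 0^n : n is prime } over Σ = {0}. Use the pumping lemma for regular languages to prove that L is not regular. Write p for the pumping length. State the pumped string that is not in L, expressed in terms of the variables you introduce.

0^{q(1+k)}

Suppose for contradiction that L is regular, and let p be the pumping length.
Let q be a prime with q ≥ p+2 (infinitely many primes exist), and take w = 0^q ∈ L with |w| = q ≥ p.
Write w = xyz as guaranteed by the lemma, with |xy| ≤ p and |y| ≥ 1.
Then y = 0^k for some k with 1 ≤ k ≤ p.
Since 1 ≤ k ≤ p, |xz| = q-k. Pump with i = q+1: |xy^{q+1}z| = (q-k)+(q+1)k = q+qk = q(1+k), which is composite (both factors ≥ 2). So xy^{q+1}z = 0^{q(1+k)} ∉ L.
Contradiction. Therefore L is not regular.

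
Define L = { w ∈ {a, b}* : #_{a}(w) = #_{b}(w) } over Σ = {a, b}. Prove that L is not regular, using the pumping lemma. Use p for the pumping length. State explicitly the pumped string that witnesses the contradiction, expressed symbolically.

Assume L is regular; let p be its pumping constant.
Choose w = a^p b^p ∈ L with |w| = 2p ≥ p.
By the pumping lemma, w = xyz with |xy| ≤ p and y is nonempty.
Because |xy| ≤ p and w begins with p copies of a, we have y = a^k with 1 ≤ k ≤ p.
Pump with i = 2: xy^2z = a^{p+k} b^p has p+k occurrences of a but only p of b. Since k ≥ 1 the counts differ, so xy^2z ∉ L.
Contradiction. Therefore L is not regular.

a^{p+k} b^p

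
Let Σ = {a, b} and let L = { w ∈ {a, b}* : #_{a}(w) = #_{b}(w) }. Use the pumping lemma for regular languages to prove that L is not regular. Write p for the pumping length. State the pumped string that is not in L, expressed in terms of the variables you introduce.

Assume L is regular. Let p be the pumping length given by the pumping lemma.
Choose w = a^p b^p ∈ L with |w| = 2p ≥ p.
By the pumping lemma, w = xyz with |xy| ≤ p and |y| > 0.
The first p characters of w are a's, so xy (and hence y) consists only of a's. Write y = a^k, 1 ≤ k ≤ p.
Pump with i = 2: xy^2z = a^{p+k} b^p has p+k occurrences of a but only p of b. Since k ≥ 1 the counts differ, so xy^2z ∉ L.
This contradicts the pumping lemma, so L is not regular.

a^{p+k} b^p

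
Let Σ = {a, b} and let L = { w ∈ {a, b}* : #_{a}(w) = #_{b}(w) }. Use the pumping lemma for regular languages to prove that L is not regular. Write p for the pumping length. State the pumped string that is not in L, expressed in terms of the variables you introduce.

a^{p+k} b^p

Toward a contradiction, assume L is regular with pumping length p.
Choose w = a^p b^p ∈ L with |w| = 2p ≥ p.
Write w = xyz as guaranteed by the lemma, with |xy| ≤ p and y is nonempty.
The first p characters of w are a's, so xy (and hence y) consists only of a's. Write y = a^k, 1 ≤ k ≤ p.
Pump with i = 2: xy^2z = a^{p+k} b^p has p+k occurrences of a but only p of b. Since k ≥ 1 the counts differ, so xy^2z ∉ L.
Contradiction. Therefore L is not regular.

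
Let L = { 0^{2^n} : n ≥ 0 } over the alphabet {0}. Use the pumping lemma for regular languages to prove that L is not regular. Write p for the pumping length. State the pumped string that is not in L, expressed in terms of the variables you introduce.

0^{2^p+k}

Assume L is regular. Let p be the pumping length given by the pumping lemma.
Take w = 0^{2^p} ∈ L with |w| = 2^p ≥ p.
By the pumping lemma, w = xyz with |xy| ≤ p and |y| ≥ 1.
Then y = 0^k for some k with 1 ≤ k ≤ p.
Pump with i = 2: xy^2z = 0^{2^p+k}. Since 1 ≤ k ≤ p < 2^p, we have 2^p < 2^p+k < 2^{p+1}, so 2^p+k is not a power of 2. So xy^2z ∉ L.
This contradicts the pumping lemma, so L is not regular.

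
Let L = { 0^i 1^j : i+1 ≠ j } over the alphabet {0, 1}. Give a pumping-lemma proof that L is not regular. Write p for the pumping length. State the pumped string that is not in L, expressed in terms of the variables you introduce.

0^{p+p!} 1^{p+p!+1}

Assume L is regular; let p be its pumping constant.
Choose w = 0^p 1^{p+p!+1}. Since p ≠ (p+p!+1)-1 = p+p!, w ∈ L; and |w| ≥ p.
The pumping lemma gives a decomposition w = xyz where |xy| ≤ p and |y| > 0.
Because |xy| ≤ p and w begins with p copies of 0, we have y = 0^k with 1 ≤ k ≤ p.
Since 1 ≤ k ≤ p, k divides p!; set t = 1 + p!/k. Then xy^t z has p + (p!/k)·k = p + p! copies of 0. Now the 0-count is p+p! and (1-count)-1 = (p+p!+1)-1 = p+p!, so i+1 ≠ j fails. So xy^t z = 0^{p+p!} 1^{p+p!+1} ∉ L.
This is a contradiction; hence L is not regular.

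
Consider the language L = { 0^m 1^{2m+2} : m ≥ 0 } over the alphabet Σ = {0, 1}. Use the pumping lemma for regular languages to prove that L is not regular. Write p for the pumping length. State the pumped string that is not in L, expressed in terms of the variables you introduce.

Toward a contradiction, assume L is regular with pumping length p.
Take w = 0^p 1^{2p+2}. Then w ∈ L and |w| = 3p+2 ≥ p.
By the pumping lemma, w = xyz with |xy| ≤ p and |y| ≥ 1.
The first p characters of w are 0's, so xy (and hence y) consists only of 0's. Write y = 0^k, 1 ≤ k ≤ p.
Pump with i = 2: xy^2z = 0^{p+k} 1^{2p+2}. For this to lie in L we would need 2p+2 = 2(p+k)+2, which forces k = 0. But k ≥ 1, so xy^2z ∉ L.
This is a contradiction; hence L is not regular.

0^{p+k} 1^{2p+2}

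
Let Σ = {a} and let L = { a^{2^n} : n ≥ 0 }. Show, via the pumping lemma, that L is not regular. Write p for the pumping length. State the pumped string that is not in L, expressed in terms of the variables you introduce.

Assume L is regular; let p be its pumping constant.
Take w = a^{2^p} ∈ L with |w| = 2^p ≥ p.
The pumping lemma gives a decomposition w = xyz where |xy| ≤ p and |y| ≥ 1.
Then y = a^k for some k with 1 ≤ k ≤ p.
Pump with i = 2: xy^2z = a^{2^p+k}. Since 1 ≤ k ≤ p < 2^p, we have 2^p < 2^p+k < 2^{p+1}, so 2^p+k is not a power of 2. So xy^2z ∉ L.
Contradiction. Therefore L is not regular.

a^{2^p+k}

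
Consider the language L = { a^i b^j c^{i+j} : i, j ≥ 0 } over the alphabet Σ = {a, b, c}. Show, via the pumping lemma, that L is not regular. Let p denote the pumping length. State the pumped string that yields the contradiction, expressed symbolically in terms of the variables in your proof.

a^{p+k} b^p c^{2p}

Assume L is regular. Let p be the pumping length given by the pumping lemma.
Take w = a^p b^p c^{2p} ∈ L (with i=j=p, i+j=2p), |w| = 4p ≥ p.
By the pumping lemma, w = xyz with |xy| ≤ p and |y| > 0.
Since the first p symbols of w are all a's and |xy| ≤ p, y lies entirely in the leading a-block: y = a^k for some k with 1 ≤ k ≤ p.
Consider xy^2z = a^{p+k} b^p c^{2p}. Now the a- and b-counts sum to 2p+k, but the c-count is 2p ≠ 2p+k. So xy^2z ∉ L.
Contradiction. Therefore L is not regular.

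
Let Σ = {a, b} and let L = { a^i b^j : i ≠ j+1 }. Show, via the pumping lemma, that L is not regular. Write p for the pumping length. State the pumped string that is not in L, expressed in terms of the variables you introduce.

Suppose for contradiction that L is regular, and let p be the pumping length.
Choose w = a^p b^{p+p!-1}. Since p ≠ (p+p!-1)+1 = p+p!, w ∈ L; and |w| ≥ p.
The pumping lemma gives a decomposition w = xyz where |xy| ≤ p and |y| > 0.
Since the first p symbols of w are all a's and |xy| ≤ p, y lies entirely in the leading a-block: y = a^k for some k with 1 ≤ k ≤ p.
Since 1 ≤ k ≤ p, k divides p!; set t = 1 + p!/k. Then xy^t z has p + (p!/k)·k = p + p! copies of a. Now the a-count is p+p! and (b-count)+1 = (p+p!-1)+1 = p+p!, so i ≠ j+1 fails. So xy^t z = a^{p+p!} b^{p+p!-1} ∉ L.
Contradiction. Therefore L is not regular.

a^{p+p!} b^{p+p!-1}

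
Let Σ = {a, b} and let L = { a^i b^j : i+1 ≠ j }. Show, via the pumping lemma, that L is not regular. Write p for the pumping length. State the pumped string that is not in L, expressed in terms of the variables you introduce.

a^{p+p!} b^{p+p!+1}

Assume L is regular. Let p be the pumping length given by the pumping lemma.
Choose w = a^p b^{p+p!+1}. Since p ≠ (p+p!+1)-1 = p+p!, w ∈ L; and |w| ≥ p.
The pumping lemma gives a decomposition w = xyz where |xy| ≤ p and |y| > 0.
The first p characters of w are a's, so xy (and hence y) consists only of a's. Write y = a^k, 1 ≤ k ≤ p.
Since 1 ≤ k ≤ p, k divides p!; set t = 1 + p!/k. Then xy^t z has p + (p!/k)·k = p + p! copies of a. Now the a-count is p+p! and (b-count)-1 = (p+p!+1)-1 = p+p!, so i+1 ≠ j fails. So xy^t z = a^{p+p!} b^{p+p!+1} ∉ L.
This contradicts the pumping lemma, so L is not regular.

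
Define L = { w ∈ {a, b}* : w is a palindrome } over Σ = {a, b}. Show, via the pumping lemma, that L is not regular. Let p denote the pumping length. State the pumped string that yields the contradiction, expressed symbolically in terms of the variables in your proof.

Assume L is regular. Let p be the pumping length given by the pumping lemma.
Take w = a^p b a^p, a palindrome of length 2p+1 ≥ p.
Write w = xyz as guaranteed by the lemma, with |xy| ≤ p and |y| ≥ 1.
The first p characters of w are a's, so xy (and hence y) consists only of a's. Write y = a^k, 1 ≤ k ≤ p.
Pump with i = 2: xy^2z = a^{p+k} b a^p. Its reverse is a^p b a^{p+k}, which differs from xy^2z since k ≥ 1. So xy^2z is not a palindrome and xy^2z ∉ L.
This is a contradiction; hence L is not regular.

a^{p+k} b a^p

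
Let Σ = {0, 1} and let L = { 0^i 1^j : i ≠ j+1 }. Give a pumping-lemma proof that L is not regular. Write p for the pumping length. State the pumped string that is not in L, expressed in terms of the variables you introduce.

0^{p+p!} 1^{p+p!-1}

Assume L is regular; let p be its pumping constant.
Choose w = 0^p 1^{p+p!-1}. Since p ≠ (p+p!-1)+1 = p+p!, w ∈ L; and |w| ≥ p.
Write w = xyz as guaranteed by the lemma, with |xy| ≤ p and |y| > 0.
Since the first p symbols of w are all 0's and |xy| ≤ p, y lies entirely in the leading 0-block: y = 0^k for some k with 1 ≤ k ≤ p.
Since 1 ≤ k ≤ p, k divides p!; set t = 1 + p!/k. Then xy^t z has p + (p!/k)·k = p + p! copies of 0. Now the 0-count is p+p! and (1-count)+1 = (p+p!-1)+1 = p+p!, so i ≠ j+1 fails. So xy^t z = 0^{p+p!} 1^{p+p!-1} ∉ L.
Contradiction. Therefore L is not regular.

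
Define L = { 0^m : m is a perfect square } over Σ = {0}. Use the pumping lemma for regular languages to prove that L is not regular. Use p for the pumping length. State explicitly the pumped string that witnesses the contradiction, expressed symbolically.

0^{p²+k}

Toward a contradiction, assume L is regular with pumping length p.
Take w = 0^{p²} ∈ L with |w| = p² ≥ p.
By the pumping lemma, w = xyz with |xy| ≤ p and y is nonempty.
Then y = 0^k for some k with 1 ≤ k ≤ p.
Pump with i = 2: xy^2z = 0^{p²+k}. Since 1 ≤ k ≤ p, p² < p²+k ≤ p²+p < (p+1)², so p²+k lies strictly between consecutive squares and is not a perfect square. So xy^2z ∉ L.
Contradiction. Therefore L is not regular.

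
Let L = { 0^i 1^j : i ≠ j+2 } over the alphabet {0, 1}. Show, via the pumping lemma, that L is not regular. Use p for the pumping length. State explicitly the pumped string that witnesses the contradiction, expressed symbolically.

0^{p+p!} 1^{p+p!-2}

Assume L is regular. Let p be the pumping length given by the pumping lemma.
Choose w = 0^p 1^{p+p!-2}. Since p ≠ (p+p!-2)+2 = p+p!, w ∈ L; and |w| ≥ p.
Write w = xyz as guaranteed by the lemma, with |xy| ≤ p and y is nonempty.
The first p characters of w are 0's, so xy (and hence y) consists only of 0's. Write y = 0^k, 1 ≤ k ≤ p.
Since 1 ≤ k ≤ p, k divides p!; set t = 1 + p!/k. Then xy^t z has p + (p!/k)·k = p + p! copies of 0. Now the 0-count is p+p! and (1-count)+2 = (p+p!-2)+2 = p+p!, so i ≠ j+2 fails. So xy^t z = 0^{p+p!} 1^{p+p!-2} ∉ L.
This is a contradiction; hence L is not regular.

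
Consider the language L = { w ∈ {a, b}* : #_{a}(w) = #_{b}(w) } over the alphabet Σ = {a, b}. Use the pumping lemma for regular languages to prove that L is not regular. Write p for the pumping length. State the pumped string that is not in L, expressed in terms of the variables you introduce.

Toward a contradiction, assume L is regular with pumping length p.
Choose w = a^p b^p ∈ L with |w| = 2p ≥ p.
Write w = xyz as guaranteed by the lemma, with |xy| ≤ p and |y| > 0.
Because |xy| ≤ p and w begins with p copies of a, we have y = a^k with 1 ≤ k ≤ p.
Pump with i = 2: xy^2z = a^{p+k} b^p has p+k occurrences of a but only p of b. Since k ≥ 1 the counts differ, so xy^2z ∉ L.
This contradicts the pumping lemma, so L is not regular.

a^{p+k} b^p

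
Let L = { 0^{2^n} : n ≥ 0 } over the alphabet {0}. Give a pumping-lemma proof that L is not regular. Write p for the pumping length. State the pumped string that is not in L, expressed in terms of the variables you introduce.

0^{2^p+k}

Suppose for contradiction that L is regular, and let p be the pumping length.
Take w = 0^{2^p} ∈ L with |w| = 2^p ≥ p.
The pumping lemma gives a decomposition w = xyz where |xy| ≤ p and |y| > 0.
Then y = 0^k for some k with 1 ≤ k ≤ p.
Pump with i = 2: xy^2z = 0^{2^p+k}. Since 1 ≤ k ≤ p < 2^p, we have 2^p < 2^p+k < 2^{p+1}, so 2^p+k is not a power of 2. So xy^2z ∉ L.
Contradiction. Therefore L is not regular.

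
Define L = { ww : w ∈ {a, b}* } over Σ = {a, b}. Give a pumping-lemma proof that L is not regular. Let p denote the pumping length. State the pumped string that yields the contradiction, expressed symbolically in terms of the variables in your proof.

Assume L is regular. Let p be the pumping length given by the pumping lemma.
Take w = a^p b^p a^p b^p = uu where u = a^pb^p; then w ∈ L and |w| = 4p ≥ p.
By the pumping lemma, w = xyz with |xy| ≤ p and |y| > 0.
The first p characters of w are a's, so xy (and hence y) consists only of a's. Write y = a^k, 1 ≤ k ≤ p.
Pump with i = 2: xy^2z = a^{p+k} b^p a^p b^p, of length 4p+k. Suppose this equals vv. The string starts with a and ends with b, so v does too; thus the boundary between the two copies of v is a b→a transition. There is exactly one such transition, at position 2p+k, so |v| = 2p+k and |vv| = 4p+2k ≠ 4p+k since k ≥ 1. So xy^2z ∉ L.
This is a contradiction; hence L is not regular.

a^{p+k} b^p a^p b^p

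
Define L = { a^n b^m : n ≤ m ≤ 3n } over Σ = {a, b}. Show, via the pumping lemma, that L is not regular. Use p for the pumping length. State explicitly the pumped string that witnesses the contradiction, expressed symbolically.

Assume L is regular. Let p be the pumping length given by the pumping lemma.
Take w = a^p b^p ∈ L (since p ≤ p ≤ 3p), with |w| = 2p ≥ p.
By the pumping lemma, w = xyz with |xy| ≤ p and |y| ≥ 1.
Since the first p symbols of w are all a's and |xy| ≤ p, y lies entirely in the leading a-block: y = a^k for some k with 1 ≤ k ≤ p.
Pump with i = 2: xy^2z = a^{p+k} b^p. Now n = p+k > p = m, so the condition n ≤ m fails. Thus xy^2z ∉ L.
Contradiction. Therefore L is not regular.

a^{p+k} b^p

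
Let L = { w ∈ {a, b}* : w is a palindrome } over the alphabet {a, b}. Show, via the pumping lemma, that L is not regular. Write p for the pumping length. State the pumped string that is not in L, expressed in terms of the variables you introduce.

Assume L is regular; let p be its pumping constant.
Take w = a^p b a^p, a palindrome of length 2p+1 ≥ p.
By the pumping lemma, w = xyz with |xy| ≤ p and |y| ≥ 1.
Since the first p symbols of w are all a's and |xy| ≤ p, y lies entirely in the leading a-block: y = a^k for some k with 1 ≤ k ≤ p.
Pump with i = 2: xy^2z = a^{p+k} b a^p. Its reverse is a^p b a^{p+k}, which differs from xy^2z since k ≥ 1. So xy^2z is not a palindrome and xy^2z ∉ L.
This is a contradiction; hence L is not regular.

a^{p+k} b a^p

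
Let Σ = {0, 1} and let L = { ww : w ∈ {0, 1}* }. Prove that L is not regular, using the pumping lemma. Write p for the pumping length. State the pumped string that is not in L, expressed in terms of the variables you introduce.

Assume L is regular; let p be its pumping constant.
Take w = 0^p 1^p 0^p 1^p = uu where u = 0^p1^p; then w ∈ L and |w| = 4p ≥ p.
Write w = xyz as guaranteed by the lemma, with |xy| ≤ p and |y| > 0.
The first p characters of w are 0's, so xy (and hence y) consists only of 0's. Write y = 0^k, 1 ≤ k ≤ p.
Pump with i = 2: xy^2z = 0^{p+k} 1^p 0^p 1^p, of length 4p+k. Suppose this equals vv. The string starts with 0 and ends with 1, so v does too; thus the boundary between the two copies of v is a 1→0 transition. There is exactly one such transition, at position 2p+k, so |v| = 2p+k and |vv| = 4p+2k ≠ 4p+k since k ≥ 1. So xy^2z ∉ L.
Contradiction. Therefore L is not regular.

0^{p+k} 1^p 0^p 1^p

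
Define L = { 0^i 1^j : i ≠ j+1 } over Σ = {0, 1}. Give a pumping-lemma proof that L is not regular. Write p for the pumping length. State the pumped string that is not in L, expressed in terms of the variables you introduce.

Assume L is regular; let p be its pumping constant.
Choose w = 0^p 1^{p+p!-1}. Since p ≠ (p+p!-1)+1 = p+p!, w ∈ L; and |w| ≥ p.
Write w = xyz as guaranteed by the lemma, with |xy| ≤ p and |y| ≥ 1.
The first p characters of w are 0's, so xy (and hence y) consists only of 0's. Write y = 0^k, 1 ≤ k ≤ p.
Since 1 ≤ k ≤ p, k divides p!; set t = 1 + p!/k. Then xy^t z has p + (p!/k)·k = p + p! copies of 0. Now the 0-count is p+p! and (1-count)+1 = (p+p!-1)+1 = p+p!, so i ≠ j+1 fails. So xy^t z = 0^{p+p!} 1^{p+p!-1} ∉ L.
This contradicts the pumping lemma, so L is not regular.

0^{p+p!} 1^{p+p!-1}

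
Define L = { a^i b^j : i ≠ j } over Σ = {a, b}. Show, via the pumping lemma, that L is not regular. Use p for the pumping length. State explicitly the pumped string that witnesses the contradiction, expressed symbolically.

Assume L is regular. Let p be the pumping length given by the pumping lemma.
Choose w = a^p b^{p+p!}. Since p ≠ p+p!, w ∈ L; and |w| ≥ p.
The pumping lemma gives a decomposition w = xyz where |xy| ≤ p and |y| > 0.
Since the first p symbols of w are all a's and |xy| ≤ p, y lies entirely in the leading a-block: y = a^k for some k with 1 ≤ k ≤ p.
Since 1 ≤ k ≤ p, k divides p!; set t = 1 + p!/k. Then xy^t z has p + (p!/k)·k = p + p! copies of a. Now the a-count equals the b-count, so i ≠ j fails. So xy^t z = a^{p+p!} b^{p+p!} ∉ L.
This is a contradiction; hence L is not regular.

a^{p+p!} b^{p+p!}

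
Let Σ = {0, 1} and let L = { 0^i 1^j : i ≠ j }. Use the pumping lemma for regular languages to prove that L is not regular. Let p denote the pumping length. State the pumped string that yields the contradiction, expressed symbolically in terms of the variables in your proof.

0^{p+p!} 1^{p+p!}

Toward a contradiction, assume L is regular with pumping length p.
Choose w = 0^p 1^{p+p!}. Since p ≠ p+p!, w ∈ L; and |w| ≥ p.
The pumping lemma gives a decomposition w = xyz where |xy| ≤ p and |y| > 0.
The first p characters of w are 0's, so xy (and hence y) consists only of 0's. Write y = 0^k, 1 ≤ k ≤ p.
Since 1 ≤ k ≤ p, k divides p!; set t = 1 + p!/k. Then xy^t z has p + (p!/k)·k = p + p! copies of 0. Now the 0-count equals the 1-count, so i ≠ j fails. So xy^t z = 0^{p+p!} 1^{p+p!} ∉ L.
Contradiction. Therefore L is not regular.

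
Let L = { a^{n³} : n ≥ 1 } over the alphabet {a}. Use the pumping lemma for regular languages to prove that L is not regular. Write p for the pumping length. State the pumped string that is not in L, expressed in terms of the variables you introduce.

Suppose for contradiction that L is regular, and let p be the pumping length.
Take w = a^{p³} ∈ L with |w| = p³ ≥ p.
The pumping lemma gives a decomposition w = xyz where |xy| ≤ p and |y| ≥ 1.
Then y = a^k for some k with 1 ≤ k ≤ p.
Pump with i = 2: xy^2z = a^{p³+k}. Since 1 ≤ k ≤ p, p³ < p³+k ≤ p³+p < p³+3p²+3p+1 = (p+1)³, so p³+k is not a perfect cube. So xy^2z ∉ L.
Contradiction. Therefore L is not regular.

a^{p³+k}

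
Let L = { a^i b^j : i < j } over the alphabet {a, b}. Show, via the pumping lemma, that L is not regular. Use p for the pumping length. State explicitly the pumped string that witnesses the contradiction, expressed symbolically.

Assume L is regular. Let p be the pumping length given by the pumping lemma.
Choose w = a^p b^{p+1} ∈ L, with |w| = 2p+1 ≥ p.
Write w = xyz as guaranteed by the lemma, with |xy| ≤ p and y is nonempty.
Because |xy| ≤ p and w begins with p copies of a, we have y = a^k with 1 ≤ k ≤ p.
Consider xy^2z = a^{p+k} b^{p+1}. Since k ≥ 1, the a-count p+k is at least p+1, so i < j fails; thus xy^2z ∉ L.
This contradicts the pumping lemma, so L is not regular.

a^{p+k} b^{p+1}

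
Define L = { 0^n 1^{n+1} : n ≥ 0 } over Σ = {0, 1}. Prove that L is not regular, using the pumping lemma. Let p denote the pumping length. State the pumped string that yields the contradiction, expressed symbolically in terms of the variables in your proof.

0^{p+k} 1^{p+1}

Assume L is regular; let p be its pumping constant.
Take w = 0^p 1^{p+1}. Then w ∈ L and |w| = 2p+1 ≥ p.
Write w = xyz as guaranteed by the lemma, with |xy| ≤ p and |y| > 0.
Because |xy| ≤ p and w begins with p copies of 0, we have y = 0^k with 1 ≤ k ≤ p.
Pump with i = 2: xy^2z = 0^{p+k} 1^{p+1}. For this to lie in L we would need p+1 = (p+k)+1, which forces k = 0. But k ≥ 1, so xy^2z ∉ L.
This is a contradiction; hence L is not regular.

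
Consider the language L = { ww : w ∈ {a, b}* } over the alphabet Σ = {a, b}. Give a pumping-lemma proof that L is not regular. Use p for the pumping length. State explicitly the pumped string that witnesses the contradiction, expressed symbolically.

Suppose for contradiction that L is regular, and let p be the pumping length.
Take w = a^p b^p a^p b^p = uu where u = a^pb^p; then w ∈ L and |w| = 4p ≥ p.
By the pumping lemma, w = xyz with |xy| ≤ p and y is nonempty.
Because |xy| ≤ p and w begins with p copies of a, we have y = a^k with 1 ≤ k ≤ p.
Pump with i = 2: xy^2z = a^{p+k} b^p a^p b^p, of length 4p+k. Suppose this equals vv. The string starts with a and ends with b, so v does too; thus the boundary between the two copies of v is a b→a transition. There is exactly one such transition, at position 2p+k, so |v| = 2p+k and |vv| = 4p+2k ≠ 4p+k since k ≥ 1. So xy^2z ∉ L.
This contradicts the pumping lemma, so L is not regular.

a^{p+k} b^p a^p b^p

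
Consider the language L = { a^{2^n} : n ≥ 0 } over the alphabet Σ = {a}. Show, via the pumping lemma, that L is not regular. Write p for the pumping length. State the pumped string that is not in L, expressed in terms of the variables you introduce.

a^{2^p+k}

Suppose for contradiction that L is regular, and let p be the pumping length.
Take w = a^{2^p} ∈ L with |w| = 2^p ≥ p.
The pumping lemma gives a decomposition w = xyz where |xy| ≤ p and |y| ≥ 1.
Then y = a^k for some k with 1 ≤ k ≤ p.
Pump with i = 2: xy^2z = a^{2^p+k}. Since 1 ≤ k ≤ p < 2^p, we have 2^p < 2^p+k < 2^{p+1}, so 2^p+k is not a power of 2. So xy^2z ∉ L.
This is a contradiction; hence L is not regular.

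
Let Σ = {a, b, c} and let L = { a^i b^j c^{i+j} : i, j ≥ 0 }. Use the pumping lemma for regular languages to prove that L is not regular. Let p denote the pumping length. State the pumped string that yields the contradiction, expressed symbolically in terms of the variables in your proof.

Assume L is regular; let p be its pumping constant.
Take w = a^p b^p c^{2p} ∈ L (with i=j=p, i+j=2p), |w| = 4p ≥ p.
Write w = xyz as guaranteed by the lemma, with |xy| ≤ p and |y| ≥ 1.
The first p characters of w are a's, so xy (and hence y) consists only of a's. Write y = a^k, 1 ≤ k ≤ p.
Consider xy^2z = a^{p+k} b^p c^{2p}. Now the a- and b-counts sum to 2p+k, but the c-count is 2p ≠ 2p+k. So xy^2z ∉ L.
This is a contradiction; hence L is not regular.

a^{p+k} b^p c^{2p}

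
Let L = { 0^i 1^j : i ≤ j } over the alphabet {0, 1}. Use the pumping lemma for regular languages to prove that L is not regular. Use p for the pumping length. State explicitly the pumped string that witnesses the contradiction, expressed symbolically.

Assume L is regular. Let p be the pumping length given by the pumping lemma.
Choose w = 0^p 1^p ∈ L, with |w| = 2p ≥ p.
Write w = xyz as guaranteed by the lemma, with |xy| ≤ p and y is nonempty.
Since the first p symbols of w are all 0's and |xy| ≤ p, y lies entirely in the leading 0-block: y = 0^k for some k with 1 ≤ k ≤ p.
Consider xy^2z = 0^{p+k} 1^p. Since k ≥ 1, the 0-count p+k exceeds the 1-count p, so i ≤ j fails; thus xy^2z ∉ L.
This is a contradiction; hence L is not regular.

0^{p+k} 1^p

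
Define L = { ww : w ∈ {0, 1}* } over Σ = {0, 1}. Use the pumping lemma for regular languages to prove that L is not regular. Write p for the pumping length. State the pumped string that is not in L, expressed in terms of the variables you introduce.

Assume L is regular; let p be its pumping constant.
Take w = 0^p 1^p 0^p 1^p = uu where u = 0^p1^p; then w ∈ L and |w| = 4p ≥ p.
Write w = xyz as guaranteed by the lemma, with |xy| ≤ p and |y| > 0.
The first p characters of w are 0's, so xy (and hence y) consists only of 0's. Write y = 0^k, 1 ≤ k ≤ p.
Pump with i = 2: xy^2z = 0^{p+k} 1^p 0^p 1^p, of length 4p+k. Suppose this equals vv. The string starts with 0 and ends with 1, so v does too; thus the boundary between the two copies of v is a 1→0 transition. There is exactly one such transition, at position 2p+k, so |v| = 2p+k and |vv| = 4p+2k ≠ 4p+k since k ≥ 1. So xy^2z ∉ L.
Contradiction. Therefore L is not regular.

0^{p+k} 1^p 0^p 1^p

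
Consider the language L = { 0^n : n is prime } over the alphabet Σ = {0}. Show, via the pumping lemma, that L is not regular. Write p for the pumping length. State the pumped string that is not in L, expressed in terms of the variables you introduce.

0^{q(1+k)}

Assume L is regular; let p be its pumping constant.
Let q be a prime with q ≥ p+2 (infinitely many primes exist), and take w = 0^q ∈ L with |w| = q ≥ p.
Write w = xyz as guaranteed by the lemma, with |xy| ≤ p and |y| ≥ 1.
Then y = 0^k for some k with 1 ≤ k ≤ p.
Since 1 ≤ k ≤ p, |xz| = q-k. Pump with i = q+1: |xy^{q+1}z| = (q-k)+(q+1)k = q+qk = q(1+k), which is composite (both factors ≥ 2). So xy^{q+1}z = 0^{q(1+k)} ∉ L.
Contradiction. Therefore L is not regular.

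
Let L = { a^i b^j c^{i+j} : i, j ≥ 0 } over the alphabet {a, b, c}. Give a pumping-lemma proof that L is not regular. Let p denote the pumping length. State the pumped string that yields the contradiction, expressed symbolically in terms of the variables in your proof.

Assume L is regular. Let p be the pumping length given by the pumping lemma.
Take w = a^p b^p c^{2p} ∈ L (with i=j=p, i+j=2p), |w| = 4p ≥ p.
The pumping lemma gives a decomposition w = xyz where |xy| ≤ p and |y| > 0.
Because |xy| ≤ p and w begins with p copies of a, we have y = a^k with 1 ≤ k ≤ p.
Consider xy^2z = a^{p+k} b^p c^{2p}. Now the a- and b-counts sum to 2p+k, but the c-count is 2p ≠ 2p+k. So xy^2z ∉ L.
This is a contradiction; hence L is not regular.

a^{p+k} b^p c^{2p}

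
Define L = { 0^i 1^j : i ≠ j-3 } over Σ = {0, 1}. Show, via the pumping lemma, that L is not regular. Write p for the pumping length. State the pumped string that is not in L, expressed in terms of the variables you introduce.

0^{p+p!} 1^{p+p!+3}

Suppose for contradiction that L is regular, and let p be the pumping length.
Choose w = 0^p 1^{p+p!+3}. Since p ≠ (p+p!+3)-3 = p+p!, w ∈ L; and |w| ≥ p.
By the pumping lemma, w = xyz with |xy| ≤ p and |y| ≥ 1.
Because |xy| ≤ p and w begins with p copies of 0, we have y = 0^k with 1 ≤ k ≤ p.
Since 1 ≤ k ≤ p, k divides p!; set t = 1 + p!/k. Then xy^t z has p + (p!/k)·k = p + p! copies of 0. Now the 0-count is p+p! and (1-count)-3 = (p+p!+3)-3 = p+p!, so i ≠ j-3 fails. So xy^t z = 0^{p+p!} 1^{p+p!+3} ∉ L.
This is a contradiction; hence L is not regular.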